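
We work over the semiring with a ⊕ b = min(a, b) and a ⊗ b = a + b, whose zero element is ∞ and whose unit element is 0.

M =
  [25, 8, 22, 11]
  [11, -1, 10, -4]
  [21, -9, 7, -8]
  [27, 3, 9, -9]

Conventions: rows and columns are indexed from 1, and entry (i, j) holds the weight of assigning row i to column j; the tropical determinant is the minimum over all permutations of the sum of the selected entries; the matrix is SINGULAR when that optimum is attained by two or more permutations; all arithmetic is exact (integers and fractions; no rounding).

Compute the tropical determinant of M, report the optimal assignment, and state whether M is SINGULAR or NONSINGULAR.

σ = (1, 2, 3, 4): 25 + (-1) + 7 + (-9) = 22
σ = (1, 2, 4, 3): 25 + (-1) + (-8) + 9 = 25
σ = (1, 3, 2, 4): 25 + 10 + (-9) + (-9) = 17
σ = (1, 3, 4, 2): 25 + 10 + (-8) + 3 = 30
σ = (1, 4, 2, 3): 25 + (-4) + (-9) + 9 = 21
σ = (1, 4, 3, 2): 25 + (-4) + 7 + 3 = 31
σ = (2, 1, 3, 4): 8 + 11 + 7 + (-9) = 17
σ = (2, 1, 4, 3): 8 + 11 + (-8) + 9 = 20
σ = (2, 3, 1, 4): 8 + 10 + 21 + (-9) = 30
σ = (2, 3, 4, 1): 8 + 10 + (-8) + 27 = 37
σ = (2, 4, 1, 3): 8 + (-4) + 21 + 9 = 34
σ = (2, 4, 3, 1): 8 + (-4) + 7 + 27 = 38
σ = (3, 1, 2, 4): 22 + 11 + (-9) + (-9) = 15
σ = (3, 1, 4, 2): 22 + 11 + (-8) + 3 = 28
σ = (3, 2, 1, 4): 22 + (-1) + 21 + (-9) = 33
σ = (3, 2, 4, 1): 22 + (-1) + (-8) + 27 = 40
σ = (3, 4, 1, 2): 22 + (-4) + 21 + 3 = 42
σ = (3, 4, 2, 1): 22 + (-4) + (-9) + 27 = 36
σ = (4, 1, 2, 3): 11 + 11 + (-9) + 9 = 22
σ = (4, 1, 3, 2): 11 + 11 + 7 + 3 = 32
σ = (4, 2, 1, 3): 11 + (-1) + 21 + 9 = 40
σ = (4, 2, 3, 1): 11 + (-1) + 7 + 27 = 44
σ = (4, 3, 1, 2): 11 + 10 + 21 + 3 = 45
σ = (4, 3, 2, 1): 11 + 10 + (-9) + 27 = 39
Optimal value attained by: σ = (3, 1, 2, 4).
Answer: det⊕(M) = 15; verdict: NONSINGULAR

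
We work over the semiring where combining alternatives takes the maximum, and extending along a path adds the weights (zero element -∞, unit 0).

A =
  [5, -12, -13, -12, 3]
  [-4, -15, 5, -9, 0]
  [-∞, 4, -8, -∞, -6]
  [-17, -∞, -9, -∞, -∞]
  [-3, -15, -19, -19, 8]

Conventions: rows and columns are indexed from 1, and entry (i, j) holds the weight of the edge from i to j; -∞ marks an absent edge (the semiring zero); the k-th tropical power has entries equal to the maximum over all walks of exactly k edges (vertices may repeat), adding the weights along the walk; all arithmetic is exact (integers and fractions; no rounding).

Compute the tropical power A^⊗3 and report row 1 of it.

A^⊗2:
  [10, -7, -7, -7, 11]
  [1, 9, -3, -16, 8]
  [0, -4, 9, -5, 4]
  [-12, -5, -17, -29, -14]
  [5, -7, -10, -11, 16]
A^⊗3:
  [15, -2, -2, -2, 19]
  [6, 1, 14, 0, 16]
  [5, 13, 1, -12, 12]
  [-7, -13, 0, -14, -5]
  [13, 1, -2, -3, 24]
Answer: row 1 of A^⊗3 = [15, -2, -2, -2, 19]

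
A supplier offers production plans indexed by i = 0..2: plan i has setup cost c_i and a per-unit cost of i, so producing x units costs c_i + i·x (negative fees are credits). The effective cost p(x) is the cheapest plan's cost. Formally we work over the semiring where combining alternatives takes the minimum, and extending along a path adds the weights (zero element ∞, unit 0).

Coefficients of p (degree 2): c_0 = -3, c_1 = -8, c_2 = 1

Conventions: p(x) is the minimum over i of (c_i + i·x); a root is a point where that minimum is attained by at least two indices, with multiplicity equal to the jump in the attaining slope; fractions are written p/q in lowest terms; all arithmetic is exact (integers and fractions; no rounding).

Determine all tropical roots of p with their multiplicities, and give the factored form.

hull edge (i=0, c=-3) to (i=1, c=-8): slope -5, span 1
hull edge (i=1, c=-8) to (i=2, c=1): slope 9, span 1
Factored form: p(x) = 1 ⊗ (x ⊕ (-9)) ⊗ (x ⊕ 5)
Answer: roots = -9 (mult 1), 5 (mult 1)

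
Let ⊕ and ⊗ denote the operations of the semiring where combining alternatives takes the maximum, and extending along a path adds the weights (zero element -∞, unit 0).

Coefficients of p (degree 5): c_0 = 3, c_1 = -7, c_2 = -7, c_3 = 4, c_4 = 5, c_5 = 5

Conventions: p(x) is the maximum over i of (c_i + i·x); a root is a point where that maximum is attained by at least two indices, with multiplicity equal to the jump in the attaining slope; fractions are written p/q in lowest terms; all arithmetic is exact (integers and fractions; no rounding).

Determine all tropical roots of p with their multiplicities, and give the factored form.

hull edge (i=0, c=3) to (i=4, c=5): slope 1/2, span 4
hull edge (i=4, c=5) to (i=5, c=5): slope 0, span 1
Factored form: p(x) = 5 ⊗ (x ⊕ (-1/2)) ⊗ (x ⊕ (-1/2)) ⊗ (x ⊕ (-1/2)) ⊗ (x ⊕ (-1/2)) ⊗ (x ⊕ 0)
Answer: roots = -1/2 (mult 4), 0 (mult 1)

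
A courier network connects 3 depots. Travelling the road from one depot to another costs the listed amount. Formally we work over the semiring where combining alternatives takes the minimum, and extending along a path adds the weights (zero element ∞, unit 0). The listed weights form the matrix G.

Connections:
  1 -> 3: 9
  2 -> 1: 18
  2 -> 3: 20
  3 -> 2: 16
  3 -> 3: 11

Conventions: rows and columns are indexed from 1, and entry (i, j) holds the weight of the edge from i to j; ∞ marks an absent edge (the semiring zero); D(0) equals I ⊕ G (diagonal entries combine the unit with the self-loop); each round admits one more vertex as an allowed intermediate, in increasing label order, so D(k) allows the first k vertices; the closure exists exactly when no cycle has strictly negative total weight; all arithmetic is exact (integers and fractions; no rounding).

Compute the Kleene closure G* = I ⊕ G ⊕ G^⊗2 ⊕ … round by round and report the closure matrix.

D(0):
  [0, ∞, 9]
  [18, 0, 20]
  [∞, 16, 0]
D(1):
  [0, ∞, 9]
  [18, 0, 20]
  [∞, 16, 0]
D(2):
  [0, ∞, 9]
  [18, 0, 20]
  [34, 16, 0]
D(3):
  [0, 25, 9]
  [18, 0, 20]
  [34, 16, 0]
Answer: G* = [[0, 25, 9], [18, 0, 20], [34, 16, 0]]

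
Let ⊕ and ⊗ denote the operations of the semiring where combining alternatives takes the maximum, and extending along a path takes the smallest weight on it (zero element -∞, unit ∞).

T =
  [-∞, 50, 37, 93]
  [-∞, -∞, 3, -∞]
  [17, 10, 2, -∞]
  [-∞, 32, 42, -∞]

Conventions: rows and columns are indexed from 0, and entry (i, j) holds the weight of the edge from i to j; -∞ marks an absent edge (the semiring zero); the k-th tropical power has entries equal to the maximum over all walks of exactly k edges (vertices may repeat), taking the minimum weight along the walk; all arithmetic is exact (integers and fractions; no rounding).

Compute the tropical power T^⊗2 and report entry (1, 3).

T^⊗2:
  [17, 32, 42, -∞]
  [3, 3, 2, -∞]
  [2, 17, 17, 17]
  [17, 10, 3, -∞]
Key observation: no walk of exactly 2 edges connects these vertices, so the entry is the semiring zero.
Answer: (T^⊗2)[1][3] = -∞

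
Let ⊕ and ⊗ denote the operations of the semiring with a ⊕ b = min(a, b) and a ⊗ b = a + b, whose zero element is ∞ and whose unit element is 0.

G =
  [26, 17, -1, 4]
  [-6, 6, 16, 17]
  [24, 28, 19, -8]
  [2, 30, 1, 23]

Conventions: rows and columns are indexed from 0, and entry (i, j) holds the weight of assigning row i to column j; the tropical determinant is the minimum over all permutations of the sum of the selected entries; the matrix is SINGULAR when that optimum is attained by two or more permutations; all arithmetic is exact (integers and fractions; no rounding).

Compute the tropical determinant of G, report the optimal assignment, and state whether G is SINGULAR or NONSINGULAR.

σ = (0, 1, 2, 3): 26 + 6 + 19 + 23 = 74
σ = (0, 1, 3, 2): 26 + 6 + (-8) + 1 = 25
σ = (0, 2, 1, 3): 26 + 16 + 28 + 23 = 93
σ = (0, 2, 3, 1): 26 + 16 + (-8) + 30 = 64
σ = (0, 3, 1, 2): 26 + 17 + 28 + 1 = 72
σ = (0, 3, 2, 1): 26 + 17 + 19 + 30 = 92
σ = (1, 0, 2, 3): 17 + (-6) + 19 + 23 = 53
σ = (1, 0, 3, 2): 17 + (-6) + (-8) + 1 = 4
σ = (1, 2, 0, 3): 17 + 16 + 24 + 23 = 80
σ = (1, 2, 3, 0): 17 + 16 + (-8) + 2 = 27
σ = (1, 3, 0, 2): 17 + 17 + 24 + 1 = 59
σ = (1, 3, 2, 0): 17 + 17 + 19 + 2 = 55
σ = (2, 0, 1, 3): (-1) + (-6) + 28 + 23 = 44
σ = (2, 0, 3, 1): (-1) + (-6) + (-8) + 30 = 15
σ = (2, 1, 0, 3): (-1) + 6 + 24 + 23 = 52
σ = (2, 1, 3, 0): (-1) + 6 + (-8) + 2 = -1
σ = (2, 3, 0, 1): (-1) + 17 + 24 + 30 = 70
σ = (2, 3, 1, 0): (-1) + 17 + 28 + 2 = 46
σ = (3, 0, 1, 2): 4 + (-6) + 28 + 1 = 27
σ = (3, 0, 2, 1): 4 + (-6) + 19 + 30 = 47
σ = (3, 1, 0, 2): 4 + 6 + 24 + 1 = 35
σ = (3, 1, 2, 0): 4 + 6 + 19 + 2 = 31
σ = (3, 2, 0, 1): 4 + 16 + 24 + 30 = 74
σ = (3, 2, 1, 0): 4 + 16 + 28 + 2 = 50
Optimal value attained by: σ = (2, 1, 3, 0).
Answer: det⊕(G) = -1; verdict: NONSINGULAR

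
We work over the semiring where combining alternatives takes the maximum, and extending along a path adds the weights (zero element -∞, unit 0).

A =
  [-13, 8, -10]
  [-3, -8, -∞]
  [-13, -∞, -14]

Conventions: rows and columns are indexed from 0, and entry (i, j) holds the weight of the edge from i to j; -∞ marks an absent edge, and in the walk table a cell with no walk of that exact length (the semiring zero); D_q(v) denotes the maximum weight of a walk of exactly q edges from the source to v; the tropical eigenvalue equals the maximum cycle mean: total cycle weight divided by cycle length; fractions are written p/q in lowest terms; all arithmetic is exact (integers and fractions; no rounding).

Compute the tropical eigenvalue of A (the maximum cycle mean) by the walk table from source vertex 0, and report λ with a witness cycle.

q=0: [0, -∞, -∞]
q=1: [-13, 8, -10]
q=2: [5, 0, -23]
q=3: [-3, 13, -5]
Optimal cycle mean attained by: cycle 0->1->0, total 8 + (-3), length 2.
Answer: λ = 5/2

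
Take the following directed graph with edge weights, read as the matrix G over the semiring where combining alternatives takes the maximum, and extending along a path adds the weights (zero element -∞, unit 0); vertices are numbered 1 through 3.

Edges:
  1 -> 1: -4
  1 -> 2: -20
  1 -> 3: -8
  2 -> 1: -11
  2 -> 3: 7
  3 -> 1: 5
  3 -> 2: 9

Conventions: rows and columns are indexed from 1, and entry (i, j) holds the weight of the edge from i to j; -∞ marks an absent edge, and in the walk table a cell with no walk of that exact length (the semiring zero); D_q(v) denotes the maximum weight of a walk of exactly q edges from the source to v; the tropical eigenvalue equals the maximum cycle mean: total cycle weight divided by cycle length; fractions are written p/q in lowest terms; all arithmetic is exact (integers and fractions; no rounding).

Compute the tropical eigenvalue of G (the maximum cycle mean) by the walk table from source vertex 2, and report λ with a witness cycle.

q=0: [-∞, 0, -∞]
q=1: [-11, -∞, 7]
q=2: [12, 16, -19]
q=3: [8, -8, 23]
Optimal cycle mean attained by: cycle 2->3->2, total 7 + 9, length 2.
Answer: λ = 8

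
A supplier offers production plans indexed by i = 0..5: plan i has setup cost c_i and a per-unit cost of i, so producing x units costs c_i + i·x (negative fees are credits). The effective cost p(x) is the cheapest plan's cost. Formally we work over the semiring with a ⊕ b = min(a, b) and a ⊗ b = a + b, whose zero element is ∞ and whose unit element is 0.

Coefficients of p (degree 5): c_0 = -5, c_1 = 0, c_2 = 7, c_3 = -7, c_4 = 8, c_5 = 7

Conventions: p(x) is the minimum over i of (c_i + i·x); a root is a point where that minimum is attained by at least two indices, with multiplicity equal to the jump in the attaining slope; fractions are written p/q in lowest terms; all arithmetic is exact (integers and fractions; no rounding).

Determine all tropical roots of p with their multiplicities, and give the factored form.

hull edge (i=0, c=-5) to (i=3, c=-7): slope -2/3, span 3
hull edge (i=3, c=-7) to (i=5, c=7): slope 7, span 2
Factored form: p(x) = 7 ⊗ (x ⊕ (-7)) ⊗ (x ⊕ (-7)) ⊗ (x ⊕ 2/3) ⊗ (x ⊕ 2/3) ⊗ (x ⊕ 2/3)
Answer: roots = -7 (mult 2), 2/3 (mult 3)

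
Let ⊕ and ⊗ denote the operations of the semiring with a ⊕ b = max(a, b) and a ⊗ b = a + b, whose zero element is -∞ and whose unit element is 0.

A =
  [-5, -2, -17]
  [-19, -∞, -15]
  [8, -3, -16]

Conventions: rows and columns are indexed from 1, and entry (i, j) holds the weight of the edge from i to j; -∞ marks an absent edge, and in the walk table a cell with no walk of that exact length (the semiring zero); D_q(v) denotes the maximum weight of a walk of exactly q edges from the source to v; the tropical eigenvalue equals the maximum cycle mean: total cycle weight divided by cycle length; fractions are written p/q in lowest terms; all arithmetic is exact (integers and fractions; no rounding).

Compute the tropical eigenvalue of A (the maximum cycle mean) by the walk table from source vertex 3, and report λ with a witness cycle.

q=0: [-∞, -∞, 0]
q=1: [8, -3, -16]
q=2: [3, 6, -9]
q=3: [-1, 1, -9]
Optimal cycle mean attained by: cycle 1->2->3->1, total (-2) + (-15) + 8, length 3.
Answer: λ = -3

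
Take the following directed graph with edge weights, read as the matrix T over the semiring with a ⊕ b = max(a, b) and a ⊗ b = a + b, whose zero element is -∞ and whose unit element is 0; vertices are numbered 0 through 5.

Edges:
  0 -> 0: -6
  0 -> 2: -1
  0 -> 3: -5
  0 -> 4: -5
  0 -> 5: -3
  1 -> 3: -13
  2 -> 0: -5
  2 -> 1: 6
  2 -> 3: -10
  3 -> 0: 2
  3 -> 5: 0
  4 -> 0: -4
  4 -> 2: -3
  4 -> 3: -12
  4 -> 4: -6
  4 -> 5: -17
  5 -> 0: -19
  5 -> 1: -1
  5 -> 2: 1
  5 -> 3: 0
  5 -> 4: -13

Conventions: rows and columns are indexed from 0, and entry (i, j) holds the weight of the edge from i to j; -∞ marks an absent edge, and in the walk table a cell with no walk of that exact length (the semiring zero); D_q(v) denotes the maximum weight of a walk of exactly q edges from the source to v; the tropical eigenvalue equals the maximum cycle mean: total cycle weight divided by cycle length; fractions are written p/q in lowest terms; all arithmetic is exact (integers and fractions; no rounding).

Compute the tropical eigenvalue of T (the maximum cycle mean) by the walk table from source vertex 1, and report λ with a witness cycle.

q=0: [-∞, 0, -∞, -∞, -∞, -∞]
q=1: [-∞, -∞, -∞, -13, -∞, -∞]
q=2: [-11, -∞, -∞, -∞, -∞, -13]
q=3: [-17, -14, -12, -13, -16, -14]
q=4: [-11, -6, -13, -14, -22, -13]
q=5: [-12, -7, -12, -13, -16, -14]
q=6: [-11, -6, -13, -14, -17, -13]
Optimal cycle mean attained by: cycle 3->5->3, total 0 + 0, length 2.
Answer: λ = 0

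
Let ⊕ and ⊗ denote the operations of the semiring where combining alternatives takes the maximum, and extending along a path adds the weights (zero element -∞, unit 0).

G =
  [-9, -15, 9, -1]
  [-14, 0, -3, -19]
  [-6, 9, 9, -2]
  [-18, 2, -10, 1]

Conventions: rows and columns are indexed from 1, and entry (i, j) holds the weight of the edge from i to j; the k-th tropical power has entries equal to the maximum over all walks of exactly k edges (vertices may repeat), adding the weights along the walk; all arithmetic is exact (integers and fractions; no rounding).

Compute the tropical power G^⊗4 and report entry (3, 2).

G^⊗2:
  [3, 18, 18, 7]
  [-9, 6, 6, -5]
  [3, 18, 18, 7]
  [-12, 3, -1, 2]
G^⊗3:
  [12, 27, 27, 16]
  [0, 15, 15, 4]
  [12, 27, 27, 16]
  [-7, 8, 8, 3]
G^⊗4:
  [21, 36, 36, 25]
  [9, 24, 24, 13]
  [21, 36, 36, 25]
  [2, 17, 17, 6]
Key observation: the optimum is the walk 3->3->3->3->2, with weight 9 + 9 + 9 + 9 = 36.
Optimal value attained by: walk 3->3->3->3->2.
Answer: (G^⊗4)[3][2] = 36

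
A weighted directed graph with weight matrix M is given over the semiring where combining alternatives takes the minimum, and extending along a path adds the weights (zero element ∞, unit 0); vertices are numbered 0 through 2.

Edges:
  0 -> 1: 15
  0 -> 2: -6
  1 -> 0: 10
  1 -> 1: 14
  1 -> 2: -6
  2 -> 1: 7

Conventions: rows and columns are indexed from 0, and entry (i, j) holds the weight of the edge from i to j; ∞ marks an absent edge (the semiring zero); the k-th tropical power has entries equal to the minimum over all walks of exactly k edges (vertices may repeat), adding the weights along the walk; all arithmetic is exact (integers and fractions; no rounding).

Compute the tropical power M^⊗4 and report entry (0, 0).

M^⊗2:
  [25, 1, 9]
  [24, 1, 4]
  [17, 21, 1]
M^⊗3:
  [11, 15, -5]
  [11, 11, -5]
  [31, 8, 11]
M^⊗4:
  [25, 2, 5]
  [21, 2, 5]
  [18, 18, 2]
Key observation: the optimum is the walk 0->2->1->1->0, with weight (-6) + 7 + 14 + 10 = 25.
Optimal value attained by: walk 0->2->1->1->0.
Answer: (M^⊗4)[0][0] = 25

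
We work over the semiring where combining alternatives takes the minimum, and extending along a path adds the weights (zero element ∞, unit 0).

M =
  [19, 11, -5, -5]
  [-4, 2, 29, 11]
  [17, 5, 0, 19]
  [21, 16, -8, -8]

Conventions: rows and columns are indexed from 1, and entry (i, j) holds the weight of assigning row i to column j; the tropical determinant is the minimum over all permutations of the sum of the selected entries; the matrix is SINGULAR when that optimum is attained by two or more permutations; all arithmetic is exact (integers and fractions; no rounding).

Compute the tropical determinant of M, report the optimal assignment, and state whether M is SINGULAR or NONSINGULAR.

σ = (1, 2, 3, 4): 19 + 2 + 0 + (-8) = 13
σ = (1, 2, 4, 3): 19 + 2 + 19 + (-8) = 32
σ = (1, 3, 2, 4): 19 + 29 + 5 + (-8) = 45
σ = (1, 3, 4, 2): 19 + 29 + 19 + 16 = 83
σ = (1, 4, 2, 3): 19 + 11 + 5 + (-8) = 27
σ = (1, 4, 3, 2): 19 + 11 + 0 + 16 = 46
σ = (2, 1, 3, 4): 11 + (-4) + 0 + (-8) = -1
σ = (2, 1, 4, 3): 11 + (-4) + 19 + (-8) = 18
σ = (2, 3, 1, 4): 11 + 29 + 17 + (-8) = 49
σ = (2, 3, 4, 1): 11 + 29 + 19 + 21 = 80
σ = (2, 4, 1, 3): 11 + 11 + 17 + (-8) = 31
σ = (2, 4, 3, 1): 11 + 11 + 0 + 21 = 43
σ = (3, 1, 2, 4): (-5) + (-4) + 5 + (-8) = -12
σ = (3, 1, 4, 2): (-5) + (-4) + 19 + 16 = 26
σ = (3, 2, 1, 4): (-5) + 2 + 17 + (-8) = 6
σ = (3, 2, 4, 1): (-5) + 2 + 19 + 21 = 37
σ = (3, 4, 1, 2): (-5) + 11 + 17 + 16 = 39
σ = (3, 4, 2, 1): (-5) + 11 + 5 + 21 = 32
σ = (4, 1, 2, 3): (-5) + (-4) + 5 + (-8) = -12
σ = (4, 1, 3, 2): (-5) + (-4) + 0 + 16 = 7
σ = (4, 2, 1, 3): (-5) + 2 + 17 + (-8) = 6
σ = (4, 2, 3, 1): (-5) + 2 + 0 + 21 = 18
σ = (4, 3, 1, 2): (-5) + 29 + 17 + 16 = 57
σ = (4, 3, 2, 1): (-5) + 29 + 5 + 21 = 50
Optimal value attained by: σ = (3, 1, 2, 4).
Answer: det⊕(M) = -12; verdict: SINGULAR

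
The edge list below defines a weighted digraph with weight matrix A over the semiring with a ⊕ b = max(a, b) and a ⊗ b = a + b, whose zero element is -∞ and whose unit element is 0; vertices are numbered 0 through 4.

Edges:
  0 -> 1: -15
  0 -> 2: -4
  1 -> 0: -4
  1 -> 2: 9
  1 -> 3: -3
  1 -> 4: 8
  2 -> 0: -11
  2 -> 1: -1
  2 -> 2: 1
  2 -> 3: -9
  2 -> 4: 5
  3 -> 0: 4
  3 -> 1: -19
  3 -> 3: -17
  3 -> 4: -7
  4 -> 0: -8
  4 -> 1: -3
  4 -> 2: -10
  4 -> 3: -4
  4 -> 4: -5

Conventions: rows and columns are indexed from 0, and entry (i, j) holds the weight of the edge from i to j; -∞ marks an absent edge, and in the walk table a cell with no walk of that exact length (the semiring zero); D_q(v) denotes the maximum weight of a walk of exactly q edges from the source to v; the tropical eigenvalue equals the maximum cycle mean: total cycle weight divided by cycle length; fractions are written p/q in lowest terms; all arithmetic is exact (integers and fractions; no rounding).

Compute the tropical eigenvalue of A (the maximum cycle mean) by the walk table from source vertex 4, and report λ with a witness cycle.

q=0: [-∞, -∞, -∞, -∞, 0]
q=1: [-8, -3, -10, -4, -5]
q=2: [0, -8, 6, -6, 5]
q=3: [-2, 5, 7, 1, 11]
q=4: [5, 8, 14, 7, 13]
q=5: [11, 13, 17, 9, 19]
Optimal cycle mean attained by: cycle 1->2->1, total 9 + (-1), length 2.
Answer: λ = 4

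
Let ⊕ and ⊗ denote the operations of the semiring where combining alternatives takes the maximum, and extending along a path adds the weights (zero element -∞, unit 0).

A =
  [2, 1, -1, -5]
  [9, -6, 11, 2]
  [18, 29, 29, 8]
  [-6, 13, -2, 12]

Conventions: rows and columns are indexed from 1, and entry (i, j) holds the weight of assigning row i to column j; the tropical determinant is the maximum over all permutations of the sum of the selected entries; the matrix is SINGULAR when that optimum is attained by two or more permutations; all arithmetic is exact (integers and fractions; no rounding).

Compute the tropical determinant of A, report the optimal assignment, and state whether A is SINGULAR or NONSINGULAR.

σ = (1, 2, 3, 4): 2 + (-6) + 29 + 12 = 37
σ = (1, 2, 4, 3): 2 + (-6) + 8 + (-2) = 2
σ = (1, 3, 2, 4): 2 + 11 + 29 + 12 = 54
σ = (1, 3, 4, 2): 2 + 11 + 8 + 13 = 34
σ = (1, 4, 2, 3): 2 + 2 + 29 + (-2) = 31
σ = (1, 4, 3, 2): 2 + 2 + 29 + 13 = 46
σ = (2, 1, 3, 4): 1 + 9 + 29 + 12 = 51
σ = (2, 1, 4, 3): 1 + 9 + 8 + (-2) = 16
σ = (2, 3, 1, 4): 1 + 11 + 18 + 12 = 42
σ = (2, 3, 4, 1): 1 + 11 + 8 + (-6) = 14
σ = (2, 4, 1, 3): 1 + 2 + 18 + (-2) = 19
σ = (2, 4, 3, 1): 1 + 2 + 29 + (-6) = 26
σ = (3, 1, 2, 4): (-1) + 9 + 29 + 12 = 49
σ = (3, 1, 4, 2): (-1) + 9 + 8 + 13 = 29
σ = (3, 2, 1, 4): (-1) + (-6) + 18 + 12 = 23
σ = (3, 2, 4, 1): (-1) + (-6) + 8 + (-6) = -5
σ = (3, 4, 1, 2): (-1) + 2 + 18 + 13 = 32
σ = (3, 4, 2, 1): (-1) + 2 + 29 + (-6) = 24
σ = (4, 1, 2, 3): (-5) + 9 + 29 + (-2) = 31
σ = (4, 1, 3, 2): (-5) + 9 + 29 + 13 = 46
σ = (4, 2, 1, 3): (-5) + (-6) + 18 + (-2) = 5
σ = (4, 2, 3, 1): (-5) + (-6) + 29 + (-6) = 12
σ = (4, 3, 1, 2): (-5) + 11 + 18 + 13 = 37
σ = (4, 3, 2, 1): (-5) + 11 + 29 + (-6) = 29
Optimal value attained by: σ = (1, 3, 2, 4).
Answer: det⊕(A) = 54; verdict: NONSINGULAR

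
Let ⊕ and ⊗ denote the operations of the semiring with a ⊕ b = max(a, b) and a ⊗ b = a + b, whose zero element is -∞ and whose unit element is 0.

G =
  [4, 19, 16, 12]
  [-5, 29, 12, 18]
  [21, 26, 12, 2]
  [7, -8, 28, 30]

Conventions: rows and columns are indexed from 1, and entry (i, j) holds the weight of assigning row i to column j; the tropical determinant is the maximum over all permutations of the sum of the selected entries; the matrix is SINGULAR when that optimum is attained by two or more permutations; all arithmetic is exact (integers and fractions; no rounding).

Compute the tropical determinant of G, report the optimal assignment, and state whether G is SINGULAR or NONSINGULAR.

σ = (1, 2, 3, 4): 4 + 29 + 12 + 30 = 75
σ = (1, 2, 4, 3): 4 + 29 + 2 + 28 = 63
σ = (1, 3, 2, 4): 4 + 12 + 26 + 30 = 72
σ = (1, 3, 4, 2): 4 + 12 + 2 + (-8) = 10
σ = (1, 4, 2, 3): 4 + 18 + 26 + 28 = 76
σ = (1, 4, 3, 2): 4 + 18 + 12 + (-8) = 26
σ = (2, 1, 3, 4): 19 + (-5) + 12 + 30 = 56
σ = (2, 1, 4, 3): 19 + (-5) + 2 + 28 = 44
σ = (2, 3, 1, 4): 19 + 12 + 21 + 30 = 82
σ = (2, 3, 4, 1): 19 + 12 + 2 + 7 = 40
σ = (2, 4, 1, 3): 19 + 18 + 21 + 28 = 86
σ = (2, 4, 3, 1): 19 + 18 + 12 + 7 = 56
σ = (3, 1, 2, 4): 16 + (-5) + 26 + 30 = 67
σ = (3, 1, 4, 2): 16 + (-5) + 2 + (-8) = 5
σ = (3, 2, 1, 4): 16 + 29 + 21 + 30 = 96
σ = (3, 2, 4, 1): 16 + 29 + 2 + 7 = 54
σ = (3, 4, 1, 2): 16 + 18 + 21 + (-8) = 47
σ = (3, 4, 2, 1): 16 + 18 + 26 + 7 = 67
σ = (4, 1, 2, 3): 12 + (-5) + 26 + 28 = 61
σ = (4, 1, 3, 2): 12 + (-5) + 12 + (-8) = 11
σ = (4, 2, 1, 3): 12 + 29 + 21 + 28 = 90
σ = (4, 2, 3, 1): 12 + 29 + 12 + 7 = 60
σ = (4, 3, 1, 2): 12 + 12 + 21 + (-8) = 37
σ = (4, 3, 2, 1): 12 + 12 + 26 + 7 = 57
Optimal value attained by: σ = (3, 2, 1, 4).
Answer: det⊕(G) = 96; verdict: NONSINGULAR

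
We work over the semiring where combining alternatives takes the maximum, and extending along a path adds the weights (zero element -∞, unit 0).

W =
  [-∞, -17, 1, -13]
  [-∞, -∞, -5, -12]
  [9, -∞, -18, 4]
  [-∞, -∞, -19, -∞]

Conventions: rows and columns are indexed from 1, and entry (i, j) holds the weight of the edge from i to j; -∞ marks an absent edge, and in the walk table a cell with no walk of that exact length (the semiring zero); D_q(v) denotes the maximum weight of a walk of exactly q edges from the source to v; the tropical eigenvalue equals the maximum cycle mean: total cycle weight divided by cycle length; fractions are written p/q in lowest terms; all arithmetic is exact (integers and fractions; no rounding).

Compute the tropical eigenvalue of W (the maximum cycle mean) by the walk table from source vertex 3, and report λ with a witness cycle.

q=0: [-∞, -∞, 0, -∞]
q=1: [9, -∞, -18, 4]
q=2: [-9, -8, 10, -4]
q=3: [19, -26, -8, 14]
q=4: [1, 2, 20, 6]
Optimal cycle mean attained by: cycle 1->3->1, total 1 + 9, length 2.
Answer: λ = 5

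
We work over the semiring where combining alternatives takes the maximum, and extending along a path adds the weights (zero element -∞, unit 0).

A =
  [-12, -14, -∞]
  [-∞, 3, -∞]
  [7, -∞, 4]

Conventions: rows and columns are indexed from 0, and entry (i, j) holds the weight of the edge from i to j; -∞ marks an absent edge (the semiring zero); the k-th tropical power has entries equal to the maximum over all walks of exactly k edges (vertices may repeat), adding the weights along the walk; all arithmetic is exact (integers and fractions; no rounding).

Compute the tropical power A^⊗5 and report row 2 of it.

A^⊗2:
  [-24, -11, -∞]
  [-∞, 6, -∞]
  [11, -7, 8]
A^⊗3:
  [-36, -8, -∞]
  [-∞, 9, -∞]
  [15, -3, 12]
A^⊗4:
  [-48, -5, -∞]
  [-∞, 12, -∞]
  [19, 1, 16]
A^⊗5:
  [-60, -2, -∞]
  [-∞, 15, -∞]
  [23, 5, 20]
Answer: row 2 of A^⊗5 = [23, 5, 20]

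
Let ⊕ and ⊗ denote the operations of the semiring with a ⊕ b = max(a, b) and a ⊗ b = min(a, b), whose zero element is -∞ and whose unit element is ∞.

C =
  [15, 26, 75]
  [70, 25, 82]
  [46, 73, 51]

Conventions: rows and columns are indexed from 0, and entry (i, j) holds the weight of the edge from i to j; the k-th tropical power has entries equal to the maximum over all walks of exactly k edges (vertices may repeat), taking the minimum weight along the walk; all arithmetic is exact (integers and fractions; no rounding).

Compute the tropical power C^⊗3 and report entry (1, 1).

C^⊗2:
  [46, 73, 51]
  [46, 73, 70]
  [70, 51, 73]
C^⊗3:
  [70, 51, 73]
  [70, 70, 73]
  [51, 73, 70]
Key observation: the optimum is the walk 1->0->2->1, with weight 70 min 75 min 73 = 70.
Optimal value attained by: walk 1->0->2->1.
Answer: (C^⊗3)[1][1] = 70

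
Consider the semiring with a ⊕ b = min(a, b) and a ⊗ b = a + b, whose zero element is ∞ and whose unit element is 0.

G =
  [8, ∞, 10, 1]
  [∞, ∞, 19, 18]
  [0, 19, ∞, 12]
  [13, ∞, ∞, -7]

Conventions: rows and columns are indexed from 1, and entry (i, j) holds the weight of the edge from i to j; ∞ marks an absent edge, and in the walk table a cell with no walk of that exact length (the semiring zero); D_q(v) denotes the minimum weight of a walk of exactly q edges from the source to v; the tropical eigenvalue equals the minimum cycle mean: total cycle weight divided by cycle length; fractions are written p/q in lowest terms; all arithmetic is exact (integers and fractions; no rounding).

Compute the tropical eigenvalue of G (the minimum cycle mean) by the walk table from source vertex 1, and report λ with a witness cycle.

q=0: [0, ∞, ∞, ∞]
q=1: [8, ∞, 10, 1]
q=2: [10, 29, 18, -6]
q=3: [7, 37, 20, -13]
q=4: [0, 39, 17, -20]
Optimal cycle mean attained by: cycle 4->4, total (-7), length 1.
Answer: λ = -7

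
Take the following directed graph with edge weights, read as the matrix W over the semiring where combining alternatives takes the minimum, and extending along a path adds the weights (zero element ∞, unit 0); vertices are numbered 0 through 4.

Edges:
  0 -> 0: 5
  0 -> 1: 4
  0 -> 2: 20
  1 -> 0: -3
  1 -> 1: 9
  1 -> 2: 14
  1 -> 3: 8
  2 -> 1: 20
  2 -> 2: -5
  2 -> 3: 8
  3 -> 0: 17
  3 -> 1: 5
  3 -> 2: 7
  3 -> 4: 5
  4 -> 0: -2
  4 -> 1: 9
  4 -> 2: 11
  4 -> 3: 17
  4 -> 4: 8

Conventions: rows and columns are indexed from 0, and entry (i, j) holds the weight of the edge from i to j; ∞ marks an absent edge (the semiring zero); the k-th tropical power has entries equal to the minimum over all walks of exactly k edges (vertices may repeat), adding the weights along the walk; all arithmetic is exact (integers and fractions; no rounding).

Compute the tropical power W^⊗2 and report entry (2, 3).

W^⊗2:
  [1, 9, 15, 12, ∞]
  [2, 1, 9, 17, 13]
  [17, 13, -10, 3, 13]
  [2, 14, 2, 13, 13]
  [3, 2, 6, 17, 16]
Key observation: the optimum is the walk 2->2->3, with weight (-5) + 8 = 3.
Optimal value attained by: walk 2->2->3.
Answer: (W^⊗2)[2][3] = 3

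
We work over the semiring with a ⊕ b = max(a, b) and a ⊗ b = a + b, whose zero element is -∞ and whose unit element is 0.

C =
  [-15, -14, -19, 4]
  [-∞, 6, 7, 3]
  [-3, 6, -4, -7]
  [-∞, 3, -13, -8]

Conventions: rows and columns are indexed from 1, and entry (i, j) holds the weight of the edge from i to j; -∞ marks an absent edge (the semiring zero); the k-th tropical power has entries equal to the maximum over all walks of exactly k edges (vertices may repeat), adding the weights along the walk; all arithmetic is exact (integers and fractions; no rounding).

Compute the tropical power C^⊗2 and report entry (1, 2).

C^⊗2:
  [-22, 7, -7, -4]
  [4, 13, 13, 9]
  [-7, 12, 13, 9]
  [-16, 9, 10, 6]
Key observation: the optimum is the walk 1->4->2, with weight 4 + 3 = 7.
Optimal value attained by: walk 1->4->2.
Answer: (C^⊗2)[1][2] = 7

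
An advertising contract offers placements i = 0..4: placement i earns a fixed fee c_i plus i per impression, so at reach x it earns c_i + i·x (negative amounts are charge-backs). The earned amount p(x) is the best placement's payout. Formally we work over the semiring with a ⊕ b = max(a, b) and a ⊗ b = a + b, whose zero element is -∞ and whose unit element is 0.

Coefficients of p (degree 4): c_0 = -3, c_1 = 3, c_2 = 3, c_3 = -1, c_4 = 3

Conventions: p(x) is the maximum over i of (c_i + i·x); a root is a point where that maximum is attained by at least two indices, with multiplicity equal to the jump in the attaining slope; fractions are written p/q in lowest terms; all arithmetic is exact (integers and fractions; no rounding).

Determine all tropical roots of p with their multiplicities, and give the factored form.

hull edge (i=0, c=-3) to (i=1, c=3): slope 6, span 1
hull edge (i=1, c=3) to (i=4, c=3): slope 0, span 3
Factored form: p(x) = 3 ⊗ (x ⊕ (-6)) ⊗ (x ⊕ 0) ⊗ (x ⊕ 0) ⊗ (x ⊕ 0)
Answer: roots = -6 (mult 1), 0 (mult 3)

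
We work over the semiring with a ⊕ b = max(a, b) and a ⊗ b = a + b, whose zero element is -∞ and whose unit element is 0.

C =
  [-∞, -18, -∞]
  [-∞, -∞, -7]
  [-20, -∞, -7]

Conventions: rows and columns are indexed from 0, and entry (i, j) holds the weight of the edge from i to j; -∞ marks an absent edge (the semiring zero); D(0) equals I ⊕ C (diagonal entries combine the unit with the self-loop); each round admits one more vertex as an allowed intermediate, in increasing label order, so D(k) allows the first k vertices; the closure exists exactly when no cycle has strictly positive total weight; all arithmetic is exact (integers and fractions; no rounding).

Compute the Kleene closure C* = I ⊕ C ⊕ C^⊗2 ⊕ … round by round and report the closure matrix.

D(0):
  [0, -18, -∞]
  [-∞, 0, -7]
  [-20, -∞, 0]
D(1):
  [0, -18, -∞]
  [-∞, 0, -7]
  [-20, -38, 0]
D(2):
  [0, -18, -25]
  [-∞, 0, -7]
  [-20, -38, 0]
D(3):
  [0, -18, -25]
  [-27, 0, -7]
  [-20, -38, 0]
Answer: C* = [[0, -18, -25], [-27, 0, -7], [-20, -38, 0]]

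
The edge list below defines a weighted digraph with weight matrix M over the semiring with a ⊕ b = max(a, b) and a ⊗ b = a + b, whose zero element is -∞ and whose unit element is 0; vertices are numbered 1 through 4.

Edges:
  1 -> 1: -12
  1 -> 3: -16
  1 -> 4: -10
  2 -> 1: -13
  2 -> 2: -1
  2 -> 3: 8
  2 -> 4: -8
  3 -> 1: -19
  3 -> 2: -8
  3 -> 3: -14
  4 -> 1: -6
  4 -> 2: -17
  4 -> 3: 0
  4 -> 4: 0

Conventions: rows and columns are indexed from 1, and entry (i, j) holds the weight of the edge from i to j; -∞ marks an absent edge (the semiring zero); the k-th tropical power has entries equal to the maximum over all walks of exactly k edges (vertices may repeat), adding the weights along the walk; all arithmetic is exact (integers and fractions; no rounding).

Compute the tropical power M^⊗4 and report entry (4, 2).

M^⊗2:
  [-16, -24, -10, -10]
  [-11, 0, 7, -8]
  [-21, -9, 0, -16]
  [-6, -8, 0, 0]
M^⊗3:
  [-16, -18, -10, -10]
  [-12, -1, 8, -8]
  [-19, -8, -1, -16]
  [-6, -8, 0, 0]
M^⊗4:
  [-16, -18, -10, -10]
  [-11, 0, 7, -8]
  [-20, -9, 0, -16]
  [-6, -8, 0, 0]
Key observation: the optimum is the walk 4->3->2->3->2, with weight 0 + (-8) + 8 + (-8) = -8.
Optimal value attained by: walk 4->3->2->3->2.
Answer: (M^⊗4)[4][2] = -8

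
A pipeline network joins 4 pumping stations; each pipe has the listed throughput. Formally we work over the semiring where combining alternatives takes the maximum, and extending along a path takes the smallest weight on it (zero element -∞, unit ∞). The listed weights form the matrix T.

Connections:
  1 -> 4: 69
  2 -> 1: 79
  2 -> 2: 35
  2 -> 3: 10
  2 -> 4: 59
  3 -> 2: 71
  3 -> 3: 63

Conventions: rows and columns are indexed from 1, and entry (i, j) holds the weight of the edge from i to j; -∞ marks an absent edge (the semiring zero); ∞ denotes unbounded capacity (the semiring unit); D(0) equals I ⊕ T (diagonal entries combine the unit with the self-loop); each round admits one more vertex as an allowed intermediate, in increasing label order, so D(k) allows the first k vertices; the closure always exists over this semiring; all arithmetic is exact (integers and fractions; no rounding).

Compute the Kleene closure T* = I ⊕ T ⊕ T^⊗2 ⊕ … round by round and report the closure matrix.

D(0):
  [∞, -∞, -∞, 69]
  [79, ∞, 10, 59]
  [-∞, 71, ∞, -∞]
  [-∞, -∞, -∞, ∞]
D(1):
  [∞, -∞, -∞, 69]
  [79, ∞, 10, 69]
  [-∞, 71, ∞, -∞]
  [-∞, -∞, -∞, ∞]
D(2):
  [∞, -∞, -∞, 69]
  [79, ∞, 10, 69]
  [71, 71, ∞, 69]
  [-∞, -∞, -∞, ∞]
D(3):
  [∞, -∞, -∞, 69]
  [79, ∞, 10, 69]
  [71, 71, ∞, 69]
  [-∞, -∞, -∞, ∞]
D(4):
  [∞, -∞, -∞, 69]
  [79, ∞, 10, 69]
  [71, 71, ∞, 69]
  [-∞, -∞, -∞, ∞]
Answer: T* = [[∞, -∞, -∞, 69], [79, ∞, 10, 69], [71, 71, ∞, 69], [-∞, -∞, -∞, ∞]]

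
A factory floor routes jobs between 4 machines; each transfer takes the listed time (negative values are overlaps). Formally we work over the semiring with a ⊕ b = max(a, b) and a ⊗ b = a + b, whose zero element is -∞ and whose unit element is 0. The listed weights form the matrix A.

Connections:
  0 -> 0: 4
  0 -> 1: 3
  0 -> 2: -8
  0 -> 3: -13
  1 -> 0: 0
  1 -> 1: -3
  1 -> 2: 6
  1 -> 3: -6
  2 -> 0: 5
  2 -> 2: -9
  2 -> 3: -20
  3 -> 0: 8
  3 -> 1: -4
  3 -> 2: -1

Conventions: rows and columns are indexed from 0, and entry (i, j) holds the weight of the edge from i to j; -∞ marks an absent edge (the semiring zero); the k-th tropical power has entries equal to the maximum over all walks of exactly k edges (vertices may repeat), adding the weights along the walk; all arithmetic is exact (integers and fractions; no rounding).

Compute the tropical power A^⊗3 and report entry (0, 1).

A^⊗2:
  [8, 7, 9, -3]
  [11, 3, 3, -9]
  [9, 8, -3, -8]
  [12, 11, 2, -5]
A^⊗3:
  [14, 11, 13, 1]
  [15, 14, 9, -2]
  [13, 12, 14, 2]
  [16, 15, 17, 5]
Key observation: the optimum is the walk 0->0->0->1, with weight 4 + 4 + 3 = 11.
Optimal value attained by: walk 0->0->0->1.
Answer: (A^⊗3)[0][1] = 11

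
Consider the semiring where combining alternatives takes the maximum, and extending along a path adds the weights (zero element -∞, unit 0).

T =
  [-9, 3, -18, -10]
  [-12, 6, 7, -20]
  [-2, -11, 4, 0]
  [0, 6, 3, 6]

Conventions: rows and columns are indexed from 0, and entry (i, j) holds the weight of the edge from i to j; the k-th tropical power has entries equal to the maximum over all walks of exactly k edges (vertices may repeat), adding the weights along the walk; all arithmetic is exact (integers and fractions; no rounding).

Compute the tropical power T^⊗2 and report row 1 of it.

T^⊗2:
  [-9, 9, 10, -4]
  [5, 12, 13, 7]
  [2, 6, 8, 6]
  [6, 12, 13, 12]
Answer: row 1 of T^⊗2 = [5, 12, 13, 7]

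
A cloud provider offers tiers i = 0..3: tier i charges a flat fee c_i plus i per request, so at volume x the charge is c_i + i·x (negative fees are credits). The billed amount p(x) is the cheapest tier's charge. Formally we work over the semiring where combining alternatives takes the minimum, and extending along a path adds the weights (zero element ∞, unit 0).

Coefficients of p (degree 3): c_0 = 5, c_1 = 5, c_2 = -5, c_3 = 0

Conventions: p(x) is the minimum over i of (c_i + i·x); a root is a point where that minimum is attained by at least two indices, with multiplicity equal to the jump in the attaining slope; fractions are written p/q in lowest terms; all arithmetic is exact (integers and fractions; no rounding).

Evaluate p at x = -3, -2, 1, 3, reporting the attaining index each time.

p(-3) = min(5+0·(-3)=5, 5+1·(-3)=2, -5+2·(-3)=-11, 0+3·(-3)=-9) = -11 (attained by i=2)
p(-2) = min(5+0·(-2)=5, 5+1·(-2)=3, -5+2·(-2)=-9, 0+3·(-2)=-6) = -9 (attained by i=2)
p(1) = min(5+0·1=5, 5+1·1=6, -5+2·1=-3, 0+3·1=3) = -3 (attained by i=2)
p(3) = min(5+0·3=5, 5+1·3=8, -5+2·3=1, 0+3·3=9) = 1 (attained by i=2)
Answer: p(-3) = -11; p(-2) = -9; p(1) = -3; p(3) = 1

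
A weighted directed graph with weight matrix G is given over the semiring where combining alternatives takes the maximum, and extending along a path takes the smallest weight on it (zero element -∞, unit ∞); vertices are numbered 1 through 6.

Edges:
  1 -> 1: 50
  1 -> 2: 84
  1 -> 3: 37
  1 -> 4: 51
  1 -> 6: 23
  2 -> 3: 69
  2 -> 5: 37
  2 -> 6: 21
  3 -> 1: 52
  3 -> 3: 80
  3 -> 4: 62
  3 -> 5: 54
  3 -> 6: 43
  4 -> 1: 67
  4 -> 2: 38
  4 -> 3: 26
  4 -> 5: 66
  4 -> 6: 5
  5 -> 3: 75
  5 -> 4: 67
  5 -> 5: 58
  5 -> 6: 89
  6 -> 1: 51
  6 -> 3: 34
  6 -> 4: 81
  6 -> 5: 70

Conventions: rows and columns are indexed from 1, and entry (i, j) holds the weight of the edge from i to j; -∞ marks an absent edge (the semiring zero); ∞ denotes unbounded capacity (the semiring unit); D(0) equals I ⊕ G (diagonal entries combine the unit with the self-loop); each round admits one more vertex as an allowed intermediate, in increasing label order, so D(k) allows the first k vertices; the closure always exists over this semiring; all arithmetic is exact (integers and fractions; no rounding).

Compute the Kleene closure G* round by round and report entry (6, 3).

D(0):
  [∞, 84, 37, 51, -∞, 23]
  [-∞, ∞, 69, -∞, 37, 21]
  [52, -∞, ∞, 62, 54, 43]
  [67, 38, 26, ∞, 66, 5]
  [-∞, -∞, 75, 67, ∞, 89]
  [51, -∞, 34, 81, 70, ∞]
D(1):
  [∞, 84, 37, 51, -∞, 23]
  [-∞, ∞, 69, -∞, 37, 21]
  [52, 52, ∞, 62, 54, 43]
  [67, 67, 37, ∞, 66, 23]
  [-∞, -∞, 75, 67, ∞, 89]
  [51, 51, 37, 81, 70, ∞]
D(2):
  [∞, 84, 69, 51, 37, 23]
  [-∞, ∞, 69, -∞, 37, 21]
  [52, 52, ∞, 62, 54, 43]
  [67, 67, 67, ∞, 66, 23]
  [-∞, -∞, 75, 67, ∞, 89]
  [51, 51, 51, 81, 70, ∞]
D(3):
  [∞, 84, 69, 62, 54, 43]
  [52, ∞, 69, 62, 54, 43]
  [52, 52, ∞, 62, 54, 43]
  [67, 67, 67, ∞, 66, 43]
  [52, 52, 75, 67, ∞, 89]
  [51, 51, 51, 81, 70, ∞]
D(4):
  [∞, 84, 69, 62, 62, 43]
  [62, ∞, 69, 62, 62, 43]
  [62, 62, ∞, 62, 62, 43]
  [67, 67, 67, ∞, 66, 43]
  [67, 67, 75, 67, ∞, 89]
  [67, 67, 67, 81, 70, ∞]
D(5):
  [∞, 84, 69, 62, 62, 62]
  [62, ∞, 69, 62, 62, 62]
  [62, 62, ∞, 62, 62, 62]
  [67, 67, 67, ∞, 66, 66]
  [67, 67, 75, 67, ∞, 89]
  [67, 67, 70, 81, 70, ∞]
D(6):
  [∞, 84, 69, 62, 62, 62]
  [62, ∞, 69, 62, 62, 62]
  [62, 62, ∞, 62, 62, 62]
  [67, 67, 67, ∞, 66, 66]
  [67, 67, 75, 81, ∞, 89]
  [67, 67, 70, 81, 70, ∞]
Answer: G*[6][3] = 70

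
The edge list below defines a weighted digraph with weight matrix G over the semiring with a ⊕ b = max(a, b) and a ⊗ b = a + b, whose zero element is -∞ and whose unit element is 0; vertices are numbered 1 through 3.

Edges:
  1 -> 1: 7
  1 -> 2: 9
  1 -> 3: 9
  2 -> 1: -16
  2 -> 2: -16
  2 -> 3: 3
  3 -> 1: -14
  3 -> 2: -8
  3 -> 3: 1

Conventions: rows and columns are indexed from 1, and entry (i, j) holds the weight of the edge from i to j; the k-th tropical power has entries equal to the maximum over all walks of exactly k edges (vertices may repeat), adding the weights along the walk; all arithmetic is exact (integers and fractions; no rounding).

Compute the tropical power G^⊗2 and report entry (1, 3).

G^⊗2:
  [14, 16, 16]
  [-9, -5, 4]
  [-7, -5, 2]
Key observation: the optimum is the walk 1->1->3, with weight 7 + 9 = 16.
Optimal value attained by: walk 1->1->3.
Answer: (G^⊗2)[1][3] = 16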